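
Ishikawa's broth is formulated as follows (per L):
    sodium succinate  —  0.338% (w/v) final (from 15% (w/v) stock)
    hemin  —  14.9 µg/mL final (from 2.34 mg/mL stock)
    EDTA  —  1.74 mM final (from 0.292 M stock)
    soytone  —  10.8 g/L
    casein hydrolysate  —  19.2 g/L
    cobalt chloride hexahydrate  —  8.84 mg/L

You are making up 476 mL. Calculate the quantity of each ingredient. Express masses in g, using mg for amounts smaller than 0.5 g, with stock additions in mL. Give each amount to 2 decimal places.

sodium succinate 10.73 mL; hemin 3.03 mL; EDTA 2.84 mL; soytone 5.14 g; casein hydrolysate 9.14 g; cobalt chloride hexahydrate 4.21 mg

Scale factor relative to 1 L: 0.476.
sodium succinate: V = C2·V2/C1 = 0.338% ÷ 15% × 476 mL = 10.73 mL
hemin: dilute stock: 14.9 µg/mL × 476 mL ÷ 2340 µg/mL = 3.03 mL
EDTA: C1V1 = C2V2 → 1.74 mM × 476 mL ÷ 292 mM = 2.84 mL
soytone: 10.8 g/L × 0.476 L = 5.14 g
casein hydrolysate: 19.2 g/L × 0.476 L = 9.14 g
cobalt chloride hexahydrate: 8.84 mg/L × 0.476 L = 4.21 mg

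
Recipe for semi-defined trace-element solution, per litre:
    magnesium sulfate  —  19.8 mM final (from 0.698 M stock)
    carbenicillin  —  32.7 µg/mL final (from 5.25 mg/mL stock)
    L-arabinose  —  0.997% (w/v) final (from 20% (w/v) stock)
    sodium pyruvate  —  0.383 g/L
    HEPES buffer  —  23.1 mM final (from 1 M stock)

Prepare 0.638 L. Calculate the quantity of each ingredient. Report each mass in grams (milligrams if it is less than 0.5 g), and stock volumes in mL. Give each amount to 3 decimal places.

Scale factor relative to 1 L: 0.638.
magnesium sulfate: V = C2·V2/C1 = 19.8 mM × 638 mL ÷ 698 mM = 18.098 mL
carbenicillin: V = C2·V2/C1 = 32.7 µg/mL × 638 mL ÷ 5250 µg/mL = 3.974 mL
L-arabinose: C1V1 = C2V2 → 0.997% ÷ 20% × 638 mL = 31.804 mL
sodium pyruvate: 0.383 g/L × 0.638 L = 0.244354 g = 244.354 mg
HEPES buffer: dilute stock: 23.1 mM × 638 mL ÷ 1000 mM = 14.738 mL

magnesium sulfate 18.098 mL; carbenicillin 3.974 mL; L-arabinose 31.804 mL; sodium pyruvate 244.354 mg; HEPES buffer 14.738 mL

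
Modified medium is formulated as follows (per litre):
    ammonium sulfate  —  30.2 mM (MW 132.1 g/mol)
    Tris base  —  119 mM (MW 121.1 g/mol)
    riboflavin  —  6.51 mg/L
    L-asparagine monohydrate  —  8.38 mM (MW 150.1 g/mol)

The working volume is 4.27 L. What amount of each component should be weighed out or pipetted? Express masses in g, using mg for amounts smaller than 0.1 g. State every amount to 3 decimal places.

ammonium sulfate 17.035 g; Tris base 61.535 g; riboflavin 27.798 mg; L-asparagine monohydrate 5.371 g

Working volume: 4.27 L.
ammonium sulfate: 30.2 mmol/L × 132.1 g/mol × 4.27 L ÷ 1000 = 17.035 g
Tris base: 119 mmol/L × 121.1 g/mol × 4.27 L ÷ 1000 = 61.535 g
riboflavin: 6.51 mg/L × 4.27 L = 27.798 mg
L-asparagine monohydrate: 8.38 mmol/L × 150.1 g/mol × 4.27 L ÷ 1000 = 5.371 g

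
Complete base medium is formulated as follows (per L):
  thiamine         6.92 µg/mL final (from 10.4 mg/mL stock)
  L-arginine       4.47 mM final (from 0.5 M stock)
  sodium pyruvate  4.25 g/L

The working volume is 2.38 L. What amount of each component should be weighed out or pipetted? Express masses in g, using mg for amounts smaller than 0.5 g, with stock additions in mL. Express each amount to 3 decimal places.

thiamine 1.584 mL; L-arginine 21.277 mL; sodium pyruvate 10.115 g

Scale factor relative to 1 L: 2.38.
thiamine: dilute stock: 6.92 µg/mL × 2380 mL ÷ 10400 µg/mL = 1.584 mL
L-arginine: C1V1 = C2V2 → 4.47 mM × 2380 mL ÷ 500 mM = 21.277 mL
sodium pyruvate: 4.25 g/L × 2.38 L = 10.115 g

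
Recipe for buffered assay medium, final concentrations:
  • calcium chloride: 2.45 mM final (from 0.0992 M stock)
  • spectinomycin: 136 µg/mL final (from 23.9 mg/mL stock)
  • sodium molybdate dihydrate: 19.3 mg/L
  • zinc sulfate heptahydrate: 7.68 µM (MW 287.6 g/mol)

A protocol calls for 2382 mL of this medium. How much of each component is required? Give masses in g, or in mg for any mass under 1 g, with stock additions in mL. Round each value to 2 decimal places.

Target volume = 2382 mL = 2.382 L.
calcium chloride: dilute stock: 2.45 mM × 2382 mL ÷ 99.2 mM = 58.83 mL
spectinomycin: C1V1 = C2V2 → 136 µg/mL × 2382 mL ÷ 23900 µg/mL = 13.55 mL
sodium molybdate dihydrate: 19.3 mg/L × 2.382 L = 45.97 mg
zinc sulfate heptahydrate: 7.68 µmol/L × 287.6 g/mol × 2.382 L ÷ 1000 = 5.26 mg

calcium chloride 58.83 mL; spectinomycin 13.55 mL; sodium molybdate dihydrate 45.97 mg; zinc sulfate heptahydrate 5.26 mg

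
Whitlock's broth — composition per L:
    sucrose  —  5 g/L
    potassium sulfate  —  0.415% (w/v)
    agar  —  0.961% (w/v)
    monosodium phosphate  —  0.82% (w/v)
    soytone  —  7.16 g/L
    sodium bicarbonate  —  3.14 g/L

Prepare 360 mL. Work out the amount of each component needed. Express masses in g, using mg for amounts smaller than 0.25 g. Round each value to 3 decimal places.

sucrose 1.800 g; potassium sulfate 1.494 g; agar 3.460 g; monosodium phosphate 2.952 g; soytone 2.578 g; sodium bicarbonate 1.130 g

Scale factor relative to 1 L: 0.36.
sucrose: 5 g/L × 0.36 L = 1.800 g
potassium sulfate: 0.415% w/v = 4.15 g/L → 4.15 × 0.36 L = 1.494 g
agar: 0.961 g per 100 mL × 360 mL ÷ 100 = 3.460 g
monosodium phosphate: 0.82% w/v = 8.2 g/L → 8.2 × 0.36 L = 2.952 g
soytone: 7.16 g/L × 0.36 L = 2.578 g
sodium bicarbonate: 3.14 g/L × 0.36 L = 1.130 g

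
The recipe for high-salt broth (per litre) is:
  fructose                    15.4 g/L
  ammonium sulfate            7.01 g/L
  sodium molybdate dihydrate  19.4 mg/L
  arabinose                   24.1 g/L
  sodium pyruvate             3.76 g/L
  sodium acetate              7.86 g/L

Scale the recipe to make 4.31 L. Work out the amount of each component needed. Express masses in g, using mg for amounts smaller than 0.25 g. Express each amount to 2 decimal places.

Scale factor relative to 1 L: 4.31.
fructose: 15.4 g/L × 4.31 L = 66.37 g
ammonium sulfate: 7.01 g/L × 4.31 L = 30.21 g
sodium molybdate dihydrate: 19.4 mg/L × 4.31 L = 83.61 mg
arabinose: 24.1 g/L × 4.31 L = 103.87 g
sodium pyruvate: 3.76 g/L × 4.31 L = 16.21 g
sodium acetate: 7.86 g/L × 4.31 L = 33.88 g

fructose 66.37 g; ammonium sulfate 30.21 g; sodium molybdate dihydrate 83.61 mg; arabinose 103.87 g; sodium pyruvate 16.21 g; sodium acetate 33.88 g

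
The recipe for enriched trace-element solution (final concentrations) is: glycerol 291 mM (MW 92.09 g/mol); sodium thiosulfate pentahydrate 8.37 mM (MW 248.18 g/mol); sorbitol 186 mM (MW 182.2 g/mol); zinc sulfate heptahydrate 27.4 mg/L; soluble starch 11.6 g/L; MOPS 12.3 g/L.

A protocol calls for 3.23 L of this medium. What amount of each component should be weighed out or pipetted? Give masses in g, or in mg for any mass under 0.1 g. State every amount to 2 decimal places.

Scale factor relative to 1 L: 3.23.
glycerol: 291 mmol/L × 92.09 g/mol × 3.23 L ÷ 1000 = 86.56 g
sodium thiosulfate pentahydrate: 8.37 mmol/L × 248.18 g/mol × 3.23 L ÷ 1000 = 6.71 g
sorbitol: 186 mmol/L × 182.2 g/mol × 3.23 L ÷ 1000 = 109.46 g
zinc sulfate heptahydrate: 27.4 mg/L × 3.23 L = 88.50 mg
soluble starch: 11.6 g/L × 3.23 L = 37.47 g
MOPS: 12.3 g/L × 3.23 L = 39.73 g

glycerol 86.56 g; sodium thiosulfate pentahydrate 6.71 g; sorbitol 109.46 g; zinc sulfate heptahydrate 88.50 mg; soluble starch 37.47 g; MOPS 39.73 g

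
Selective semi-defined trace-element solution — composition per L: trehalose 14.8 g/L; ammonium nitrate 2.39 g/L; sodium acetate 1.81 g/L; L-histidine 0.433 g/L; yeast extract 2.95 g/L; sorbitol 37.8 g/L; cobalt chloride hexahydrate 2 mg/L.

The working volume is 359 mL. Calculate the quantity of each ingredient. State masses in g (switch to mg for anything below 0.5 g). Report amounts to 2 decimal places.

trehalose 5.31 g; ammonium nitrate 0.86 g; sodium acetate 0.65 g; L-histidine 155.45 mg; yeast extract 1.06 g; sorbitol 13.57 g; cobalt chloride hexahydrate 0.72 mg

Working volume: 359 mL = 0.359 L.
trehalose: 14.8 g/L × 0.359 L = 5.31 g
ammonium nitrate: 2.39 g/L × 0.359 L = 0.86 g
sodium acetate: 1.81 g/L × 0.359 L = 0.65 g
L-histidine: 0.433 g/L × 0.359 L = 0.155447 g = 155.45 mg
yeast extract: 2.95 g/L × 0.359 L = 1.06 g
sorbitol: 37.8 g/L × 0.359 L = 13.57 g
cobalt chloride hexahydrate: 2 mg/L × 0.359 L = 0.72 mg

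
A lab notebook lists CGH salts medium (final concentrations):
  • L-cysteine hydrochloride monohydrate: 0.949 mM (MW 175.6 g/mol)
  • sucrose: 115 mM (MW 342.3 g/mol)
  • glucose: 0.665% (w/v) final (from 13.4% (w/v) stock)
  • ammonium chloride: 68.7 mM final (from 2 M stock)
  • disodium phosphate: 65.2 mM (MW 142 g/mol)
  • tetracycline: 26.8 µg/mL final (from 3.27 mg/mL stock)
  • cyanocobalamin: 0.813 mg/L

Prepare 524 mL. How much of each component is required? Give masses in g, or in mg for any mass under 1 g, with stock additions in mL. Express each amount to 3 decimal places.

L-cysteine hydrochloride monohydrate 87.322 mg; sucrose 20.627 g; glucose 26.004 mL; ammonium chloride 17.999 mL; disodium phosphate 4.851 g; tetracycline 4.295 mL; cyanocobalamin 0.426 mg

Scale factor relative to 1 L: 0.524.
L-cysteine hydrochloride monohydrate: 0.949 mmol/L × 175.6 mg/mmol × 0.524 L = 87.322 mg
sucrose: 115 mmol/L × 342.3 g/mol × 0.524 L ÷ 1000 = 20.627 g
glucose: C1V1 = C2V2 → 0.665% ÷ 13.4% × 524 mL = 26.004 mL
ammonium chloride: dilute stock: 68.7 mM × 524 mL ÷ 2000 mM = 17.999 mL
disodium phosphate: 65.2 mmol/L × 142 g/mol × 0.524 L ÷ 1000 = 4.851 g
tetracycline: C1V1 = C2V2 → 26.8 µg/mL × 524 mL ÷ 3270 µg/mL = 4.295 mL
cyanocobalamin: 0.813 mg/L × 0.524 L = 0.426 mg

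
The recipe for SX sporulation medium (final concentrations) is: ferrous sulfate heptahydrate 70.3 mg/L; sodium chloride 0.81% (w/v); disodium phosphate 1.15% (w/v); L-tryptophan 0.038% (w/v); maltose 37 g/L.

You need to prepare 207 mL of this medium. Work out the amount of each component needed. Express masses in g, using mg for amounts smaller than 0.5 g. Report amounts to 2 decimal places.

Working volume: 207 mL = 0.207 L.
ferrous sulfate heptahydrate: 70.3 mg/L × 0.207 L = 14.55 mg
sodium chloride: 0.81% w/v = 8.1 g/L → 8.1 × 0.207 L = 1.68 g
disodium phosphate: 1.15% w/v = 11.5 g/L → 11.5 × 0.207 L = 2.38 g
L-tryptophan: 0.038 g per 100 mL × 207 mL ÷ 100 = 0.07866 g = 78.66 mg
maltose: 37 g/L × 0.207 L = 7.66 g

ferrous sulfate heptahydrate 14.55 mg; sodium chloride 1.68 g; disodium phosphate 2.38 g; L-tryptophan 78.66 mg; maltose 7.66 g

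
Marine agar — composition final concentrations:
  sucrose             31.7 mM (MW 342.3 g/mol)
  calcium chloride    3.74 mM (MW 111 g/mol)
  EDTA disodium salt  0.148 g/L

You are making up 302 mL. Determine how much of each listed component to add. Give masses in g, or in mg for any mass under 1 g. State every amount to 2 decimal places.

Target volume = 302 mL = 0.302 L.
sucrose: 31.7 mmol/L × 342.3 g/mol × 0.302 L ÷ 1000 = 3.28 g
calcium chloride: 3.74 mmol/L × 111 mg/mmol × 0.302 L = 125.37 mg
EDTA disodium salt: 0.148 g/L × 0.302 L = 0.044696 g = 44.70 mg

sucrose 3.28 g; calcium chloride 125.37 mg; EDTA disodium salt 44.70 mg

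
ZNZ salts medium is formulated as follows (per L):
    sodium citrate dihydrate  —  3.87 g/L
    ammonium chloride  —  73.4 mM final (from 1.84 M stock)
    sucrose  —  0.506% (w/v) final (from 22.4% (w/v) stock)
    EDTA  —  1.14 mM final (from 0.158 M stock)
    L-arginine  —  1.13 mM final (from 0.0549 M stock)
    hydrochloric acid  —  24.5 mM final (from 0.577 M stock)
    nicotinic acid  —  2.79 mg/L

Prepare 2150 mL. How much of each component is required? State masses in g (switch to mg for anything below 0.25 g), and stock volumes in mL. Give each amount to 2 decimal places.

sodium citrate dihydrate 8.32 g; ammonium chloride 85.77 mL; sucrose 48.57 mL; EDTA 15.51 mL; L-arginine 44.25 mL; hydrochloric acid 91.29 mL; nicotinic acid 6.00 mg

Working volume: 2150 mL = 2.15 L.
sodium citrate dihydrate: 3.87 g/L × 2.15 L = 8.32 g
ammonium chloride: dilute stock: 73.4 mM × 2150 mL ÷ 1840 mM = 85.77 mL
sucrose: C1V1 = C2V2 → 0.506% ÷ 22.4% × 2150 mL = 48.57 mL
EDTA: C1V1 = C2V2 → 1.14 mM × 2150 mL ÷ 158 mM = 15.51 mL
L-arginine: C1V1 = C2V2 → 1.13 mM × 2150 mL ÷ 54.9 mM = 44.25 mL
hydrochloric acid: V = C2·V2/C1 = 24.5 mM × 2150 mL ÷ 577 mM = 91.29 mL
nicotinic acid: 2.79 mg/L × 2.15 L = 6.00 mg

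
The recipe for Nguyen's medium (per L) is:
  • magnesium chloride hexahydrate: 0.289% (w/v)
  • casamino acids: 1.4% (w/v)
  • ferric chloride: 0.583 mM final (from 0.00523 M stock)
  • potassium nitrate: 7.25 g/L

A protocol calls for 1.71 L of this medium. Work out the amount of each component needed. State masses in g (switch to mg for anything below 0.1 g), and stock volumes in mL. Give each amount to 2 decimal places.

magnesium chloride hexahydrate 4.94 g; casamino acids 23.94 g; ferric chloride 190.62 mL; potassium nitrate 12.40 g

Scale factor relative to 1 L: 1.71.
magnesium chloride hexahydrate: 0.289% w/v = 2.89 g/L → 2.89 × 1.71 L = 4.94 g
casamino acids: 1.4 g per 100 mL × 1710 mL ÷ 100 = 23.94 g
ferric chloride: V = C2·V2/C1 = 0.583 mM × 1710 mL ÷ 5.23 mM = 190.62 mL
potassium nitrate: 7.25 g/L × 1.71 L = 12.40 g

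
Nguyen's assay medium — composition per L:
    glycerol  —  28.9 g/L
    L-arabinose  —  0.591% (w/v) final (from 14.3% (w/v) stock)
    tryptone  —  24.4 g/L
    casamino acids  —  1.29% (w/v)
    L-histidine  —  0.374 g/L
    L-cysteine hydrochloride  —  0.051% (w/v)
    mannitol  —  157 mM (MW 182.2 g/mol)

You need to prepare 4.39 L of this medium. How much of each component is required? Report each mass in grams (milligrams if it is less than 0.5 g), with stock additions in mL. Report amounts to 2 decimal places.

glycerol 126.87 g; L-arabinose 181.43 mL; tryptone 107.12 g; casamino acids 56.63 g; L-histidine 1.64 g; L-cysteine hydrochloride 2.24 g; mannitol 125.58 g

Working volume: 4.39 L.
glycerol: 28.9 g/L × 4.39 L = 126.87 g
L-arabinose: dilute stock: 0.591% ÷ 14.3% × 4390 mL = 181.43 mL
tryptone: 24.4 g/L × 4.39 L = 107.12 g
casamino acids: 1.29 g per 100 mL × 4390 mL ÷ 100 = 56.63 g
L-histidine: 0.374 g/L × 4.39 L = 1.64 g
L-cysteine hydrochloride: 0.051 g per 100 mL × 4390 mL ÷ 100 = 2.24 g
mannitol: 157 mmol/L × 182.2 g/mol × 4.39 L ÷ 1000 = 125.58 g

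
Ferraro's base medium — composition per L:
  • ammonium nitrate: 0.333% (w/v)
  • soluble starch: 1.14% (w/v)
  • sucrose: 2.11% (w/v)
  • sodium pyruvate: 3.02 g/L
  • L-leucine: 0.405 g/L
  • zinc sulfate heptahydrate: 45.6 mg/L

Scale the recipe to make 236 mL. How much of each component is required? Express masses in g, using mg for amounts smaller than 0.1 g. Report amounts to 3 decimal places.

ammonium nitrate 0.786 g; soluble starch 2.690 g; sucrose 4.980 g; sodium pyruvate 0.713 g; L-leucine 95.580 mg; zinc sulfate heptahydrate 10.762 mg

Target volume = 236 mL = 0.236 L.
ammonium nitrate: 0.333% w/v = 3.33 g/L → 3.33 × 0.236 L = 0.786 g
soluble starch: 1.14 g per 100 mL × 236 mL ÷ 100 = 2.690 g
sucrose: 2.11 g per 100 mL × 236 mL ÷ 100 = 4.980 g
sodium pyruvate: 3.02 g/L × 0.236 L = 0.713 g
L-leucine: 0.405 g/L × 0.236 L = 0.09558 g = 95.580 mg
zinc sulfate heptahydrate: 45.6 mg/L × 0.236 L = 10.762 mg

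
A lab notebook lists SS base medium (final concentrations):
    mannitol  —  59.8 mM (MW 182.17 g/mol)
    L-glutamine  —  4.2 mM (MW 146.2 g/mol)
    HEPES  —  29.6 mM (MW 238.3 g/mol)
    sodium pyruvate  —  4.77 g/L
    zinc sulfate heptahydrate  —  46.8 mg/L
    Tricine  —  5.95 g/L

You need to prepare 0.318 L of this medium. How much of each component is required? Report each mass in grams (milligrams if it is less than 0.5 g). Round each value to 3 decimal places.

Scale factor relative to 1 L: 0.318.
mannitol: 59.8 mmol/L × 182.17 g/mol × 0.318 L ÷ 1000 = 3.464 g
L-glutamine: 4.2 mmol/L × 146.2 mg/mmol × 0.318 L = 195.265 mg
HEPES: 29.6 mmol/L × 238.3 g/mol × 0.318 L ÷ 1000 = 2.243 g
sodium pyruvate: 4.77 g/L × 0.318 L = 1.517 g
zinc sulfate heptahydrate: 46.8 mg/L × 0.318 L = 14.882 mg
Tricine: 5.95 g/L × 0.318 L = 1.892 g

mannitol 3.464 g; L-glutamine 195.265 mg; HEPES 2.243 g; sodium pyruvate 1.517 g; zinc sulfate heptahydrate 14.882 mg; Tricine 1.892 g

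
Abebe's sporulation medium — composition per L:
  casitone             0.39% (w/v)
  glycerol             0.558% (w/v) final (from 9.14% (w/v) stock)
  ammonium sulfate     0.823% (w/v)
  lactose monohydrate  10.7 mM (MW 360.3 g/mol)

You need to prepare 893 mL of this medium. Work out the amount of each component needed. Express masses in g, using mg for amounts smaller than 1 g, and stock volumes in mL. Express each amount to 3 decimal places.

Working volume: 893 mL = 0.893 L.
casitone: 0.39 g per 100 mL × 893 mL ÷ 100 = 3.483 g
glycerol: dilute stock: 0.558% ÷ 9.14% × 893 mL = 54.518 mL
ammonium sulfate: 0.823% w/v = 8.23 g/L → 8.23 × 0.893 L = 7.349 g
lactose monohydrate: 10.7 mmol/L × 360.3 g/mol × 0.893 L ÷ 1000 = 3.443 g

casitone 3.483 g; glycerol 54.518 mL; ammonium sulfate 7.349 g; lactose monohydrate 3.443 g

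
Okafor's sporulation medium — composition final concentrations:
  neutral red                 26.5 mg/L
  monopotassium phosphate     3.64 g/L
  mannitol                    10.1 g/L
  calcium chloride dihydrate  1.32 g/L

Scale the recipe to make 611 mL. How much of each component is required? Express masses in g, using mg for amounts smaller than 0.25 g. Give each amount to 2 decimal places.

neutral red 16.19 mg; monopotassium phosphate 2.22 g; mannitol 6.17 g; calcium chloride dihydrate 0.81 g

Scale factor relative to 1 L: 0.611.
neutral red: 26.5 mg/L × 0.611 L = 16.19 mg
monopotassium phosphate: 3.64 g/L × 0.611 L = 2.22 g
mannitol: 10.1 g/L × 0.611 L = 6.17 g
calcium chloride dihydrate: 1.32 g/L × 0.611 L = 0.81 g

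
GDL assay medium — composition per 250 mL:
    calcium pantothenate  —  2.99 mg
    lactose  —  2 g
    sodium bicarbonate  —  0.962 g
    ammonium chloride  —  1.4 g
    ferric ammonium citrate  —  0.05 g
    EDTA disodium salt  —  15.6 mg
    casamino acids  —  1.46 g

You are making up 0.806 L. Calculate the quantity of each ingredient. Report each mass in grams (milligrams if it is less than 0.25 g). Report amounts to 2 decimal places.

calcium pantothenate 9.64 mg; lactose 6.45 g; sodium bicarbonate 3.10 g; ammonium chloride 4.51 g; ferric ammonium citrate 161.20 mg; EDTA disodium salt 50.29 mg; casamino acids 4.71 g

Scale factor = 806 mL / 250 mL = 3.224.
calcium pantothenate: 2.99 mg × (806 mL / 250 mL) = 9.64 mg
lactose: 2 g × (806 mL / 250 mL) = 6.45 g
sodium bicarbonate: 0.962 g × (806 mL / 250 mL) = 3.10 g
ammonium chloride: 1.4 g × (806 mL / 250 mL) = 4.51 g
ferric ammonium citrate: 0.05 g × (806 mL / 250 mL) = 0.1612 g = 161.20 mg
EDTA disodium salt: 15.6 mg × (806 mL / 250 mL) = 50.29 mg
casamino acids: 1.46 g × (806 mL / 250 mL) = 4.71 g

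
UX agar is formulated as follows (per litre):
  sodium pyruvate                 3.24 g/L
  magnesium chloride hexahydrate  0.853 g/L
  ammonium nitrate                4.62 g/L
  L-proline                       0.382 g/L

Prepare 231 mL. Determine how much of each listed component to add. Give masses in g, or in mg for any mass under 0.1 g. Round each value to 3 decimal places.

Working volume: 231 mL = 0.231 L.
sodium pyruvate: 3.24 g/L × 0.231 L = 0.748 g
magnesium chloride hexahydrate: 0.853 g/L × 0.231 L = 0.197 g
ammonium nitrate: 4.62 g/L × 0.231 L = 1.067 g
L-proline: 0.382 g/L × 0.231 L = 0.088242 g = 88.242 mg

sodium pyruvate 0.748 g; magnesium chloride hexahydrate 0.197 g; ammonium nitrate 1.067 g; L-proline 88.242 mg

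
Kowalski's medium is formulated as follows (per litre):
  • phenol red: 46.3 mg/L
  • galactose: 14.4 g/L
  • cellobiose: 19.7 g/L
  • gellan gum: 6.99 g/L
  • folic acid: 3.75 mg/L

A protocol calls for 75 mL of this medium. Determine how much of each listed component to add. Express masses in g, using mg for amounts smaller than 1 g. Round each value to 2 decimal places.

phenol red 3.47 mg; galactose 1.08 g; cellobiose 1.48 g; gellan gum 524.25 mg; folic acid 0.28 mg

Working volume: 75 mL = 0.075 L.
phenol red: 46.3 mg/L × 0.075 L = 3.47 mg
galactose: 14.4 g/L × 0.075 L = 1.08 g
cellobiose: 19.7 g/L × 0.075 L = 1.48 g
gellan gum: 6.99 g/L × 0.075 L = 0.52425 g = 524.25 mg
folic acid: 3.75 mg/L × 0.075 L = 0.28 mg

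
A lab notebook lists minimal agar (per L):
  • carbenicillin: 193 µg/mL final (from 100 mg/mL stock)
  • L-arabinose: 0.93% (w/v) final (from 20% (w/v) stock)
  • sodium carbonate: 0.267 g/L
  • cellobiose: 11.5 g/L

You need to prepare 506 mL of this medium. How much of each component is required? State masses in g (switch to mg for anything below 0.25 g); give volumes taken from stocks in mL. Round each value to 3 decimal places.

carbenicillin 0.977 mL; L-arabinose 23.529 mL; sodium carbonate 135.102 mg; cellobiose 5.819 g

Working volume: 506 mL = 0.506 L.
carbenicillin: dilute stock: 193 µg/mL × 506 mL ÷ 100000 µg/mL = 0.977 mL
L-arabinose: dilute stock: 0.93% ÷ 20% × 506 mL = 23.529 mL
sodium carbonate: 0.267 g/L × 0.506 L = 0.135102 g = 135.102 mg
cellobiose: 11.5 g/L × 0.506 L = 5.819 g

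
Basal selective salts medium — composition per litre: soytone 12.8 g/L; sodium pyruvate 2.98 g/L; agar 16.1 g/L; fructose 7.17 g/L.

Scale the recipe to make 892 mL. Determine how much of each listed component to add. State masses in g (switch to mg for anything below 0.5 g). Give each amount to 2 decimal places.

soytone 11.42 g; sodium pyruvate 2.66 g; agar 14.36 g; fructose 6.40 g

Scale factor relative to 1 L: 0.892.
soytone: 12.8 g/L × 0.892 L = 11.42 g
sodium pyruvate: 2.98 g/L × 0.892 L = 2.66 g
agar: 16.1 g/L × 0.892 L = 14.36 g
fructose: 7.17 g/L × 0.892 L = 6.40 g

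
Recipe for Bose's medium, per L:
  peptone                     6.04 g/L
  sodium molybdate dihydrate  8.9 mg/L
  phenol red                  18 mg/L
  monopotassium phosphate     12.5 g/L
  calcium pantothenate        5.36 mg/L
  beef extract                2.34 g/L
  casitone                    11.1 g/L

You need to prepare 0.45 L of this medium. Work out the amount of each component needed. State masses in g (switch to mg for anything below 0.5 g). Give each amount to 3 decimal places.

Working volume: 0.45 L.
peptone: 6.04 g/L × 0.45 L = 2.718 g
sodium molybdate dihydrate: 8.9 mg/L × 0.45 L = 4.005 mg
phenol red: 18 mg/L × 0.45 L = 8.100 mg
monopotassium phosphate: 12.5 g/L × 0.45 L = 5.625 g
calcium pantothenate: 5.36 mg/L × 0.45 L = 2.412 mg
beef extract: 2.34 g/L × 0.45 L = 1.053 g
casitone: 11.1 g/L × 0.45 L = 4.995 g

peptone 2.718 g; sodium molybdate dihydrate 4.005 mg; phenol red 8.100 mg; monopotassium phosphate 5.625 g; calcium pantothenate 2.412 mg; beef extract 1.053 g; casitone 4.995 g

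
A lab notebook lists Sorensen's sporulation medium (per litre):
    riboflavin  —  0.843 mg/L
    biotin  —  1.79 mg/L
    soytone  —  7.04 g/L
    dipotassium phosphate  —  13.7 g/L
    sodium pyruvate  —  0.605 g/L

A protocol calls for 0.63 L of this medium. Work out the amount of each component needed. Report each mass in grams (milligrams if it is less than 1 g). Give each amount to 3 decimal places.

riboflavin 0.531 mg; biotin 1.128 mg; soytone 4.435 g; dipotassium phosphate 8.631 g; sodium pyruvate 381.150 mg

Scale factor relative to 1 L: 0.63.
riboflavin: 0.843 mg/L × 0.63 L = 0.531 mg
biotin: 1.79 mg/L × 0.63 L = 1.128 mg
soytone: 7.04 g/L × 0.63 L = 4.435 g
dipotassium phosphate: 13.7 g/L × 0.63 L = 8.631 g
sodium pyruvate: 0.605 g/L × 0.63 L = 0.38115 g = 381.150 mg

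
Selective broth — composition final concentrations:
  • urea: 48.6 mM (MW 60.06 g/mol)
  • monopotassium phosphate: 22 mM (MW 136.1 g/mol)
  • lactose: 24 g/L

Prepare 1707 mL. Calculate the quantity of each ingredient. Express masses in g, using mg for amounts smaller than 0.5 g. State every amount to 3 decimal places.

Working volume: 1707 mL = 1.707 L.
urea: 48.6 mmol/L × 60.06 g/mol × 1.707 L ÷ 1000 = 4.983 g
monopotassium phosphate: 22 mmol/L × 136.1 g/mol × 1.707 L ÷ 1000 = 5.111 g
lactose: 24 g/L × 1.707 L = 40.968 g

urea 4.983 g; monopotassium phosphate 5.111 g; lactose 40.968 g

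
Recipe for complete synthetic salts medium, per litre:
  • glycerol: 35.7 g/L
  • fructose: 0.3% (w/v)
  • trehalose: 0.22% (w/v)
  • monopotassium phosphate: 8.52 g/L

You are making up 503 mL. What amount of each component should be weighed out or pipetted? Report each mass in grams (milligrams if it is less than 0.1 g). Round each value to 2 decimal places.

glycerol 17.96 g; fructose 1.51 g; trehalose 1.11 g; monopotassium phosphate 4.29 g

Target volume = 503 mL = 0.503 L.
glycerol: 35.7 g/L × 0.503 L = 17.96 g
fructose: 0.3% w/v = 3 g/L → 3 × 0.503 L = 1.51 g
trehalose: 0.22 g per 100 mL × 503 mL ÷ 100 = 1.11 g
monopotassium phosphate: 8.52 g/L × 0.503 L = 4.29 g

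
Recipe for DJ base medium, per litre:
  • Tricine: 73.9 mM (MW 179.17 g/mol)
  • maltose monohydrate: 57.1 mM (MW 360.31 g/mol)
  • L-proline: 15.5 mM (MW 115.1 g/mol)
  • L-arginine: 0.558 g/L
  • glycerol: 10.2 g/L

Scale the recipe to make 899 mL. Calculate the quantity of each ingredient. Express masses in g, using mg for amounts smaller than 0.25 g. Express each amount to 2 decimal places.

Tricine 11.90 g; maltose monohydrate 18.50 g; L-proline 1.60 g; L-arginine 0.50 g; glycerol 9.17 g

Target volume = 899 mL = 0.899 L.
Tricine: 73.9 mmol/L × 179.17 g/mol × 0.899 L ÷ 1000 = 11.90 g
maltose monohydrate: 57.1 mmol/L × 360.31 g/mol × 0.899 L ÷ 1000 = 18.50 g
L-proline: 15.5 mmol/L × 115.1 g/mol × 0.899 L ÷ 1000 = 1.60 g
L-arginine: 0.558 g/L × 0.899 L = 0.50 g
glycerol: 10.2 g/L × 0.899 L = 9.17 g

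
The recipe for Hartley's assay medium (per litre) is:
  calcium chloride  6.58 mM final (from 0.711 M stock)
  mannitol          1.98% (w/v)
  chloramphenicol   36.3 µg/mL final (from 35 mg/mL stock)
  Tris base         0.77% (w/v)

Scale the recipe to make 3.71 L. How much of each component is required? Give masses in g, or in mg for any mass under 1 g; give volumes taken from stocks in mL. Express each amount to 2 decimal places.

calcium chloride 34.33 mL; mannitol 73.46 g; chloramphenicol 3.85 mL; Tris base 28.57 g

Working volume: 3.71 L.
calcium chloride: C1V1 = C2V2 → 6.58 mM × 3710 mL ÷ 711 mM = 34.33 mL
mannitol: 1.98 g per 100 mL × 3710 mL ÷ 100 = 73.46 g
chloramphenicol: V = C2·V2/C1 = 36.3 µg/mL × 3710 mL ÷ 35000 µg/mL = 3.85 mL
Tris base: 0.77 g per 100 mL × 3710 mL ÷ 100 = 28.57 g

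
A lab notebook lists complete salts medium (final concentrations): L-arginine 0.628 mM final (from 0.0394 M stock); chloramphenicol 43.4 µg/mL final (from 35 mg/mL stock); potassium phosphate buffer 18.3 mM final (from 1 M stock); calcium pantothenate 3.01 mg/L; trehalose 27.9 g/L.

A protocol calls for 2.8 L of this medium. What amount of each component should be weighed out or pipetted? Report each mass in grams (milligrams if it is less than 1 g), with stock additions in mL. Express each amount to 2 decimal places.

L-arginine 44.63 mL; chloramphenicol 3.47 mL; potassium phosphate buffer 51.24 mL; calcium pantothenate 8.43 mg; trehalose 78.12 g

Working volume: 2.8 L.
L-arginine: dilute stock: 0.628 mM × 2800 mL ÷ 39.4 mM = 44.63 mL
chloramphenicol: V = C2·V2/C1 = 43.4 µg/mL × 2800 mL ÷ 35000 µg/mL = 3.47 mL
potassium phosphate buffer: C1V1 = C2V2 → 18.3 mM × 2800 mL ÷ 1000 mM = 51.24 mL
calcium pantothenate: 3.01 mg/L × 2.8 L = 8.43 mg
trehalose: 27.9 g/L × 2.8 L = 78.12 g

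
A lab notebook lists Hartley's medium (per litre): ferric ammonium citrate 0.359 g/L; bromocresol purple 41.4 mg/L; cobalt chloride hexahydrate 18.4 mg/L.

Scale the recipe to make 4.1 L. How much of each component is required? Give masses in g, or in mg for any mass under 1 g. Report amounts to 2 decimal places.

Scale factor relative to 1 L: 4.1.
ferric ammonium citrate: 0.359 g/L × 4.1 L = 1.47 g
bromocresol purple: 41.4 mg/L × 4.1 L = 169.74 mg
cobalt chloride hexahydrate: 18.4 mg/L × 4.1 L = 75.44 mg

ferric ammonium citrate 1.47 g; bromocresol purple 169.74 mg; cobalt chloride hexahydrate 75.44 mg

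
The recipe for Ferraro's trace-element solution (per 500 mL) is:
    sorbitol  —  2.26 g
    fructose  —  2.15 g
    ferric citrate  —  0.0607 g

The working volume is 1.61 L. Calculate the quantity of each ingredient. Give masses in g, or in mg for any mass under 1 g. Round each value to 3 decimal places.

sorbitol 7.277 g; fructose 6.923 g; ferric citrate 195.454 mg

Scale factor = 1610 mL / 500 mL = 3.22.
sorbitol: 2.26 g × (1610 mL / 500 mL) = 7.277 g
fructose: 2.15 g × (1610 mL / 500 mL) = 6.923 g
ferric citrate: 0.0607 g × (1610 mL / 500 mL) = 0.195454 g = 195.454 mg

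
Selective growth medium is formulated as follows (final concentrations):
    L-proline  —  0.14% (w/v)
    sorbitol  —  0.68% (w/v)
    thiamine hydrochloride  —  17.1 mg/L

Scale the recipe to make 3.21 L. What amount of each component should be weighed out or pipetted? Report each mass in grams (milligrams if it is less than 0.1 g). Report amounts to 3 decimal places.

Scale factor relative to 1 L: 3.21.
L-proline: 0.14 g per 100 mL × 3210 mL ÷ 100 = 4.494 g
sorbitol: 0.68% w/v = 6.8 g/L → 6.8 × 3.21 L = 21.828 g
thiamine hydrochloride: 17.1 mg/L × 3.21 L = 54.891 mg

L-proline 4.494 g; sorbitol 21.828 g; thiamine hydrochloride 54.891 mg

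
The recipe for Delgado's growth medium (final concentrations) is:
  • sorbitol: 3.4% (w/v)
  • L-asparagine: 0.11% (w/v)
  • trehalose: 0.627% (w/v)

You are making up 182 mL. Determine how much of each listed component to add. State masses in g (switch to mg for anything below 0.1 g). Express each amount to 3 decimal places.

Target volume = 182 mL = 0.182 L.
sorbitol: 3.4% w/v = 34 g/L → 34 × 0.182 L = 6.188 g
L-asparagine: 0.11 g per 100 mL × 182 mL ÷ 100 = 0.200 g
trehalose: 0.627% w/v = 6.27 g/L → 6.27 × 0.182 L = 1.141 g

sorbitol 6.188 g; L-asparagine 0.200 g; trehalose 1.141 g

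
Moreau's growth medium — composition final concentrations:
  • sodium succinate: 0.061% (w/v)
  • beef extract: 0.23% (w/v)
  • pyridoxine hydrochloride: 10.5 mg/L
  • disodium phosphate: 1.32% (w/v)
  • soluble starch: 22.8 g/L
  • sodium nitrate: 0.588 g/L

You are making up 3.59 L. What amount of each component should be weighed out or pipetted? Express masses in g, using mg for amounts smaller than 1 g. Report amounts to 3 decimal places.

Scale factor relative to 1 L: 3.59.
sodium succinate: 0.061 g per 100 mL × 3590 mL ÷ 100 = 2.190 g
beef extract: 0.23 g per 100 mL × 3590 mL ÷ 100 = 8.257 g
pyridoxine hydrochloride: 10.5 mg/L × 3.59 L = 37.695 mg
disodium phosphate: 1.32 g per 100 mL × 3590 mL ÷ 100 = 47.388 g
soluble starch: 22.8 g/L × 3.59 L = 81.852 g
sodium nitrate: 0.588 g/L × 3.59 L = 2.111 g

sodium succinate 2.190 g; beef extract 8.257 g; pyridoxine hydrochloride 37.695 mg; disodium phosphate 47.388 g; soluble starch 81.852 g; sodium nitrate 2.111 g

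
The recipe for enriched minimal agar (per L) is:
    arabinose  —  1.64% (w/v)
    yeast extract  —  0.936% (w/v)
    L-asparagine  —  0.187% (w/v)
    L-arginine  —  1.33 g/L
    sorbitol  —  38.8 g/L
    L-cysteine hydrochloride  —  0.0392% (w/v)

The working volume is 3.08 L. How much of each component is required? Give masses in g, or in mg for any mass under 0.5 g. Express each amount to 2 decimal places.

arabinose 50.51 g; yeast extract 28.83 g; L-asparagine 5.76 g; L-arginine 4.10 g; sorbitol 119.50 g; L-cysteine hydrochloride 1.21 g

Scale factor relative to 1 L: 3.08.
arabinose: 1.64 g per 100 mL × 3080 mL ÷ 100 = 50.51 g
yeast extract: 0.936 g per 100 mL × 3080 mL ÷ 100 = 28.83 g
L-asparagine: 0.187% w/v = 1.87 g/L → 1.87 × 3.08 L = 5.76 g
L-arginine: 1.33 g/L × 3.08 L = 4.10 g
sorbitol: 38.8 g/L × 3.08 L = 119.50 g
L-cysteine hydrochloride: 0.0392% w/v = 0.392 g/L → 0.392 × 3.08 L = 1.21 g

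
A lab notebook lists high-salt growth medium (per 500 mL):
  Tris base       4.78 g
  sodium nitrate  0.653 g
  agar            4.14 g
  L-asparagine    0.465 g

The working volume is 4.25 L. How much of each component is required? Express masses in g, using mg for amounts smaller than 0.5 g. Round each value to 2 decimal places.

Tris base 40.63 g; sodium nitrate 5.55 g; agar 35.19 g; L-asparagine 3.95 g

Scale factor = 4250 mL / 500 mL = 8.5.
Tris base: 4.78 g × (4250 mL / 500 mL) = 40.63 g
sodium nitrate: 0.653 g × (4250 mL / 500 mL) = 5.55 g
agar: 4.14 g × (4250 mL / 500 mL) = 35.19 g
L-asparagine: 0.465 g × (4250 mL / 500 mL) = 3.95 g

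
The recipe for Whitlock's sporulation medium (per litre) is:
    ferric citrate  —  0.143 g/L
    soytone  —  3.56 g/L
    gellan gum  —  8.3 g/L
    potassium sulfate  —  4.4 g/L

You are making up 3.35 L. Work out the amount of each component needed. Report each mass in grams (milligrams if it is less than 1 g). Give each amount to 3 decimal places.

Working volume: 3.35 L.
ferric citrate: 0.143 g/L × 3.35 L = 0.47905 g = 479.050 mg
soytone: 3.56 g/L × 3.35 L = 11.926 g
gellan gum: 8.3 g/L × 3.35 L = 27.805 g
potassium sulfate: 4.4 g/L × 3.35 L = 14.740 g

ferric citrate 479.050 mg; soytone 11.926 g; gellan gum 27.805 g; potassium sulfate 14.740 g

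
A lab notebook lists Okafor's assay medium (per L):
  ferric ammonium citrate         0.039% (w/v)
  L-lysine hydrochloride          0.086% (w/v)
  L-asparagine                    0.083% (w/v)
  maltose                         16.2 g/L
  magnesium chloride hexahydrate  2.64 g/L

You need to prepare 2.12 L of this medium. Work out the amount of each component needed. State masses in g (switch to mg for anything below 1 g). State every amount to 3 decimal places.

Scale factor relative to 1 L: 2.12.
ferric ammonium citrate: 0.039% w/v = 0.39 g/L → 0.39 × 2.12 L = 0.8268 g = 826.800 mg
L-lysine hydrochloride: 0.086% w/v = 0.86 g/L → 0.86 × 2.12 L = 1.823 g
L-asparagine: 0.083 g per 100 mL × 2120 mL ÷ 100 = 1.760 g
maltose: 16.2 g/L × 2.12 L = 34.344 g
magnesium chloride hexahydrate: 2.64 g/L × 2.12 L = 5.597 g

ferric ammonium citrate 826.800 mg; L-lysine hydrochloride 1.823 g; L-asparagine 1.760 g; maltose 34.344 g; magnesium chloride hexahydrate 5.597 g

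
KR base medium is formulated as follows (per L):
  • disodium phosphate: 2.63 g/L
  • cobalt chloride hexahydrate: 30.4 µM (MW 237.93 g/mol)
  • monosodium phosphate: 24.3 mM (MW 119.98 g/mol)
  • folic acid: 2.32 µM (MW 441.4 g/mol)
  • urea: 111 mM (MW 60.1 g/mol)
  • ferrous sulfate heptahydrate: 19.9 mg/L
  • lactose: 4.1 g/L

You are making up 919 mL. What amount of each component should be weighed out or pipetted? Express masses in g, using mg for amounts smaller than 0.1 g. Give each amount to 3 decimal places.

disodium phosphate 2.417 g; cobalt chloride hexahydrate 6.647 mg; monosodium phosphate 2.679 g; folic acid 0.941 mg; urea 6.131 g; ferrous sulfate heptahydrate 18.288 mg; lactose 3.768 g

Scale factor relative to 1 L: 0.919.
disodium phosphate: 2.63 g/L × 0.919 L = 2.417 g
cobalt chloride hexahydrate: 30.4 µmol/L × 237.93 g/mol × 0.919 L ÷ 1000 = 6.647 mg
monosodium phosphate: 24.3 mmol/L × 119.98 g/mol × 0.919 L ÷ 1000 = 2.679 g
folic acid: 2.32 µmol/L × 441.4 g/mol × 0.919 L ÷ 1000 = 0.941 mg
urea: 111 mmol/L × 60.1 g/mol × 0.919 L ÷ 1000 = 6.131 g
ferrous sulfate heptahydrate: 19.9 mg/L × 0.919 L = 18.288 mg
lactose: 4.1 g/L × 0.919 L = 3.768 g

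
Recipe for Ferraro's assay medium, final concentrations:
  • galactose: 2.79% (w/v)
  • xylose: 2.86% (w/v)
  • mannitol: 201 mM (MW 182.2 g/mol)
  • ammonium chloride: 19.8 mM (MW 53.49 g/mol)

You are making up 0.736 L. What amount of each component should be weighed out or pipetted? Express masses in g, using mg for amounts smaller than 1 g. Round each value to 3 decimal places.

galactose 20.534 g; xylose 21.050 g; mannitol 26.954 g; ammonium chloride 779.499 mg

Scale factor relative to 1 L: 0.736.
galactose: 2.79% w/v = 27.9 g/L → 27.9 × 0.736 L = 20.534 g
xylose: 2.86 g per 100 mL × 736 mL ÷ 100 = 21.050 g
mannitol: 201 mmol/L × 182.2 g/mol × 0.736 L ÷ 1000 = 26.954 g
ammonium chloride: 19.8 mmol/L × 53.49 mg/mmol × 0.736 L = 779.499 mg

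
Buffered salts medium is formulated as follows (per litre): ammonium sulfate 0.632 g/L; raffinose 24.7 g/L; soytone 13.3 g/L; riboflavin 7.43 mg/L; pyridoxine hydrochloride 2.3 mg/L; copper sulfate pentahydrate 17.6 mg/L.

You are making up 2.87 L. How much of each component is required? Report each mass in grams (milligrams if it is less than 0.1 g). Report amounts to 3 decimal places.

Working volume: 2.87 L.
ammonium sulfate: 0.632 g/L × 2.87 L = 1.814 g
raffinose: 24.7 g/L × 2.87 L = 70.889 g
soytone: 13.3 g/L × 2.87 L = 38.171 g
riboflavin: 7.43 mg/L × 2.87 L = 21.324 mg
pyridoxine hydrochloride: 2.3 mg/L × 2.87 L = 6.601 mg
copper sulfate pentahydrate: 17.6 mg/L × 2.87 L = 50.512 mg

ammonium sulfate 1.814 g; raffinose 70.889 g; soytone 38.171 g; riboflavin 21.324 mg; pyridoxine hydrochloride 6.601 mg; copper sulfate pentahydrate 50.512 mg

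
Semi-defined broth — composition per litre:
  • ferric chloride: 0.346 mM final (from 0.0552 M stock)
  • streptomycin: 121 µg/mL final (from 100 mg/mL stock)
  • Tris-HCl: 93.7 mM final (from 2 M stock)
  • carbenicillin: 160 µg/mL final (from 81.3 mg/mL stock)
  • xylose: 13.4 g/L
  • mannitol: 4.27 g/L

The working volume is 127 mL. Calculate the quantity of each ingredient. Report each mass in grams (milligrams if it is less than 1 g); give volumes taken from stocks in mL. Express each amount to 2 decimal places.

ferric chloride 0.80 mL; streptomycin 0.15 mL; Tris-HCl 5.95 mL; carbenicillin 0.25 mL; xylose 1.70 g; mannitol 542.29 mg

Scale factor relative to 1 L: 0.127.
ferric chloride: V = C2·V2/C1 = 0.346 mM × 127 mL ÷ 55.2 mM = 0.80 mL
streptomycin: V = C2·V2/C1 = 121 µg/mL × 127 mL ÷ 100000 µg/mL = 0.15 mL
Tris-HCl: V = C2·V2/C1 = 93.7 mM × 127 mL ÷ 2000 mM = 5.95 mL
carbenicillin: dilute stock: 160 µg/mL × 127 mL ÷ 81300 µg/mL = 0.25 mL
xylose: 13.4 g/L × 0.127 L = 1.70 g
mannitol: 4.27 g/L × 0.127 L = 0.54229 g = 542.29 mg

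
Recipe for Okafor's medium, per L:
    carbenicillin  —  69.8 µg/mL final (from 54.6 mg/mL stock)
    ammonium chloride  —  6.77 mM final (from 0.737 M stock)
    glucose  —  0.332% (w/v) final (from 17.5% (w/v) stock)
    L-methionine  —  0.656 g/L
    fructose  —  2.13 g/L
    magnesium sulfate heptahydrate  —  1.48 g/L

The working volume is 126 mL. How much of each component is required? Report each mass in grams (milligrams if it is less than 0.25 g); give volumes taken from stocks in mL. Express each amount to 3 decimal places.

Target volume = 126 mL = 0.126 L.
carbenicillin: C1V1 = C2V2 → 69.8 µg/mL × 126 mL ÷ 54600 µg/mL = 0.161 mL
ammonium chloride: V = C2·V2/C1 = 6.77 mM × 126 mL ÷ 737 mM = 1.157 mL
glucose: C1V1 = C2V2 → 0.332% ÷ 17.5% × 126 mL = 2.390 mL
L-methionine: 0.656 g/L × 0.126 L = 0.082656 g = 82.656 mg
fructose: 2.13 g/L × 0.126 L = 0.268 g
magnesium sulfate heptahydrate: 1.48 g/L × 0.126 L = 0.18648 g = 186.480 mg

carbenicillin 0.161 mL; ammonium chloride 1.157 mL; glucose 2.390 mL; L-methionine 82.656 mg; fructose 0.268 g; magnesium sulfate heptahydrate 186.480 mg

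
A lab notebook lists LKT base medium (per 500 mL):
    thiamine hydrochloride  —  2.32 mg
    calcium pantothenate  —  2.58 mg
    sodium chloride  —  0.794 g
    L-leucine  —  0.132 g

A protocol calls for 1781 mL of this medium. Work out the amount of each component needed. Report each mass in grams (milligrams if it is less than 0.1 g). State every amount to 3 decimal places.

Scale factor = 1781 mL / 500 mL = 3.562.
thiamine hydrochloride: 2.32 mg × (1781 mL / 500 mL) = 8.264 mg
calcium pantothenate: 2.58 mg × (1781 mL / 500 mL) = 9.190 mg
sodium chloride: 0.794 g × (1781 mL / 500 mL) = 2.828 g
L-leucine: 0.132 g × (1781 mL / 500 mL) = 0.470 g

thiamine hydrochloride 8.264 mg; calcium pantothenate 9.190 mg; sodium chloride 2.828 g; L-leucine 0.470 g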